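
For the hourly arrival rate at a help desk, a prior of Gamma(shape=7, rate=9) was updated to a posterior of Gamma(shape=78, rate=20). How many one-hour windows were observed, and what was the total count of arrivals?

Gamma–Poisson conjugacy: posterior shape = α + Σxᵢ, posterior rate = β + n.
Matching: Σxᵢ = 78 − 7 = 71 and n = 20 − 9 = 11.

n = 11 one-hour windows with total 71 arrivals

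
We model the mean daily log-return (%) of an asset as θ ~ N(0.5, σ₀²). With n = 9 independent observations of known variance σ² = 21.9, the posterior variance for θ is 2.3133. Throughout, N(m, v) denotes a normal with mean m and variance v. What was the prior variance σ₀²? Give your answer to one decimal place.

For the Normal–Normal model with known σ², precisions add: τ_n = τ₀ + n/σ².
So 1/σ₀² = 1/2.3133 − 9/21.9 = 0.432283 − 0.410959 = 0.021324.
Hence σ₀² = 1/0.021324 ≈ 46.9.

σ₀² = 46.9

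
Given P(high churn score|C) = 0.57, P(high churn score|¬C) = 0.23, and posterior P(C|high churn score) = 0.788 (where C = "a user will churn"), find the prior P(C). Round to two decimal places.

P(C) = 0.60

In odds form, posterior odds = prior odds × likelihood ratio, so prior odds = posterior odds ÷ LR.
Posterior odds = 0.788/(1−0.788) = 3.7170. LR = 0.57/0.23 = 2.4783.
Prior odds = 3.7170/2.4783 = 1.4998, so P(C) = 1.4998/(1+1.4998) ≈ 0.60.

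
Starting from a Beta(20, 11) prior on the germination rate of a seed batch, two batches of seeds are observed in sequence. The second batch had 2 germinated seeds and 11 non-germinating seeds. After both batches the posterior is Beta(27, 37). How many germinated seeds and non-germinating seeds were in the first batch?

Because Beta–binomial updating is additive in the counts, the combined data contributed (α_post−α_prior, β_post−β_prior) successes and failures.
Total across both batches: 27−20=7 germinated seeds, 37−11=26 non-germinating seeds.
Subtract the second batch: 7−2=5 germinated seeds and 26−11=15 non-germinating seeds.

5 germinated seeds and 15 non-germinating seeds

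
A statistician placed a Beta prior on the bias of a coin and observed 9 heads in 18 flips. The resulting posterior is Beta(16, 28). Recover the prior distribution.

Beta is conjugate to the binomial likelihood: posterior = Beta(α+s, β+f).
Subtract the data counts: 16−9=7, 28−9=19.

Beta(7, 19)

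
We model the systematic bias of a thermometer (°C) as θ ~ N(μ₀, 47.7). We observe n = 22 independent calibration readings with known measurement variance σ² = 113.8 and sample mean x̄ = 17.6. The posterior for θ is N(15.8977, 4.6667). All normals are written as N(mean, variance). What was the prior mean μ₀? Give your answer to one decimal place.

μ₀ = 0.2

The posterior mean is a precision-weighted average: μ_n = (τ₀μ₀ + τ_data·x̄)/(τ₀+τ_data), with τ₀=1/σ₀² and τ_data=n/σ².
Here τ₀ = 1/47.7 = 0.020964 and τ_data = 22/113.8 = 0.193322, so τ_n = 0.214286.
Rearranging for μ₀: μ₀ = (μ_n·τ_n − τ_data·x̄)/τ₀ = (15.8977·0.214286 − 0.193322·17.6) / 0.020964 = 0.004187/0.020964 ≈ 0.2.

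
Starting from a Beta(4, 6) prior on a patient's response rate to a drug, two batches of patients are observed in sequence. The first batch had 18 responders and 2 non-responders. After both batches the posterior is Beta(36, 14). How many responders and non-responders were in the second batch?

14 responders and 6 non-responders

Sequential conjugate updates are equivalent to a single update on the pooled data, so total successes = posterior α − prior α and total failures = posterior β − prior β.
Total across both batches: 36−4=32 responders, 14−6=8 non-responders.
Subtract the first batch: 32−18=14 responders and 8−2=6 non-responders.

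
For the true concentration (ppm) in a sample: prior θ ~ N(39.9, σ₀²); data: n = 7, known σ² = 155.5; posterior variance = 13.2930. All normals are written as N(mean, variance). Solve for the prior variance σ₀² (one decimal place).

σ₀² = 33.1

For the Normal–Normal model with known σ², precisions add: τ_n = τ₀ + n/σ².
So 1/σ₀² = 1/13.2930 − 7/155.5 = 0.075228 − 0.045016 = 0.030212.
Hence σ₀² = 1/0.030212 ≈ 33.1.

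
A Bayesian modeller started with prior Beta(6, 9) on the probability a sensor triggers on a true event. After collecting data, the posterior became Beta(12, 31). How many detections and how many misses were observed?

A Beta(a, b) prior with s successes and f failures in binomial data gives a Beta(a+s, b+f) posterior.
Match parameters: s=12−6=6, f=31−9=22.

6 detections and 22 misses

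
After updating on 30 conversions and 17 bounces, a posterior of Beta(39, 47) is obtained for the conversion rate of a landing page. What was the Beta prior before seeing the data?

Beta(9, 30)

Under Beta–binomial conjugacy the posterior parameters are (α+s, β+f).
Subtract the data counts: 39−30=9, 47−17=30.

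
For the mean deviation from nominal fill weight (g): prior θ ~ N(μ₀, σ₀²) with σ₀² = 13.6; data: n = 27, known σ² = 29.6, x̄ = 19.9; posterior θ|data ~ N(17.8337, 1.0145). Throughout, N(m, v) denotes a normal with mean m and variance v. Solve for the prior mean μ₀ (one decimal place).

With known observation variance, the Normal–Normal posterior has precision τ_n = τ₀ + n/σ² and mean μ_n = (τ₀μ₀ + (n/σ²)x̄)/τ_n.
Here τ₀ = 1/13.6 = 0.073529 and τ_data = 27/29.6 = 0.912162, so τ_n = 0.985691.
Rearranging for μ₀: μ₀ = (μ_n·τ_n − τ_data·x̄)/τ₀ = (17.8337·0.985691 − 0.912162·19.9) / 0.073529 = -0.573506/0.073529 ≈ -7.8.

μ₀ = -7.8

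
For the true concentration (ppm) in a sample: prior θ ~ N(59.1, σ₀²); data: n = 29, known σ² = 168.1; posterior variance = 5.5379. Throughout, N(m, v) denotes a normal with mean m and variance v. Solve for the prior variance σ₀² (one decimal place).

σ₀² = 124.1

Posterior precision equals prior precision plus data precision: 1/σ_n² = 1/σ₀² + n/σ².
So 1/σ₀² = 1/5.5379 − 29/168.1 = 0.180574 − 0.172516 = 0.008058.
Hence σ₀² = 1/0.008058 ≈ 124.1.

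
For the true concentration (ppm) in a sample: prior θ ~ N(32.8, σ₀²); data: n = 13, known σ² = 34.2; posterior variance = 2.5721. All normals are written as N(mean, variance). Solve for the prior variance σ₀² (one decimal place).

For the Normal–Normal model with known σ², precisions add: τ_n = τ₀ + n/σ².
So 1/σ₀² = 1/2.5721 − 13/34.2 = 0.388787 − 0.380117 = 0.008670.
Hence σ₀² = 1/0.008670 ≈ 115.3.

σ₀² = 115.3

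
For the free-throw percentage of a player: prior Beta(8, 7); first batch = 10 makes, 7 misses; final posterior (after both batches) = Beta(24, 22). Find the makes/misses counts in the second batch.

6 makes and 8 misses

Sequential conjugate updates are equivalent to a single update on the pooled data, so total successes = posterior α − prior α and total failures = posterior β − prior β.
Total across both batches: 24−8=16 makes, 22−7=15 misses.
Subtract the first batch: 16−10=6 makes and 15−7=8 misses.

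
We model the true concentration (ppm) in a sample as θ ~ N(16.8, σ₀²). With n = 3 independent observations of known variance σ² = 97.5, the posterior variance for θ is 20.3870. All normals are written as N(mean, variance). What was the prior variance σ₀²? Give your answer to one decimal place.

For the Normal–Normal model with known σ², precisions add: τ_n = τ₀ + n/σ².
So 1/σ₀² = 1/20.3870 − 3/97.5 = 0.049051 − 0.030769 = 0.018282.
Hence σ₀² = 1/0.018282 ≈ 54.7.

σ₀² = 54.7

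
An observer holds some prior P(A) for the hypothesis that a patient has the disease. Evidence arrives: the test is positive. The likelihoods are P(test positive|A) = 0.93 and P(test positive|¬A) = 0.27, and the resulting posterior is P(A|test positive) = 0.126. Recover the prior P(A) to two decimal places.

In odds form, posterior odds = prior odds × likelihood ratio, so prior odds = posterior odds ÷ LR.
Posterior odds = 0.126/(1−0.126) = 0.1442. LR = 0.93/0.27 = 3.4444.
Prior odds = 0.1442/3.4444 = 0.0419, so P(A) = 0.0419/(1+0.0419) ≈ 0.04.

P(A) = 0.04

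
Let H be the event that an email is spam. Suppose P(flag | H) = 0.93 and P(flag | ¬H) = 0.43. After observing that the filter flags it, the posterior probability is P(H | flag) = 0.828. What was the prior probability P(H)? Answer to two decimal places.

P(H) = 0.69

Bayes' rule in odds form gives O(H|E) = O(H)·[P(E|H)/P(E|¬H)], hence O(H) = O(H|E)/LR.
Posterior odds = 0.828/(1−0.828) = 4.8140. LR = 0.93/0.43 = 2.1628.
Prior odds = 4.8140/2.1628 = 2.2258, so P(H) = 2.2258/(1+2.2258) ≈ 0.69.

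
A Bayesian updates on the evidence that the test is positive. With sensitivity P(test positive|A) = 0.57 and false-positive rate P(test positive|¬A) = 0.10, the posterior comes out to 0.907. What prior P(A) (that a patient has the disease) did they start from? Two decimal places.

P(A) = 0.63

Bayes' rule in odds form gives O(A|E) = O(A)·[P(E|A)/P(E|¬A)], hence O(A) = O(A|E)/LR.
Posterior odds = 0.907/(1−0.907) = 9.7527. LR = 0.57/0.10 = 5.7000.
Prior odds = 9.7527/5.7000 = 1.7110, so P(A) = 1.7110/(1+1.7110) ≈ 0.63.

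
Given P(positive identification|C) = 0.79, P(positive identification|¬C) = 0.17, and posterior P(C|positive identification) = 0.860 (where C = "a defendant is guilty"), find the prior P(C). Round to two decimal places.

P(C) = 0.57

In odds form, posterior odds = prior odds × likelihood ratio, so prior odds = posterior odds ÷ LR.
Posterior odds = 0.860/(1−0.860) = 6.1429. LR = 0.79/0.17 = 4.6471.
Prior odds = 6.1429/4.6471 = 1.3219, so P(C) = 1.3219/(1+1.3219) ≈ 0.57.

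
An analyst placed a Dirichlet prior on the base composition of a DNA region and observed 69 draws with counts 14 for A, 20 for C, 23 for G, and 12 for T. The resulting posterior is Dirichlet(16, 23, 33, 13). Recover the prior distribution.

Dirichlet(2, 3, 10, 1)

For a Dirichlet(α) prior with multinomial counts c, the posterior is Dirichlet(α + c) componentwise.
Subtract each count from the matching posterior parameter: 16−14=2, 23−20=3, 33−23=10, 13−12=1.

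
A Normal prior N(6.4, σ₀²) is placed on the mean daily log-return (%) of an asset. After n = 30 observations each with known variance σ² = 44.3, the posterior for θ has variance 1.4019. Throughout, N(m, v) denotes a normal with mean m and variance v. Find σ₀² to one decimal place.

σ₀² = 27.7

Posterior precision equals prior precision plus data precision: 1/σ_n² = 1/σ₀² + n/σ².
So 1/σ₀² = 1/1.4019 − 30/44.3 = 0.713318 − 0.677201 = 0.036117.
Hence σ₀² = 1/0.036117 ≈ 27.7.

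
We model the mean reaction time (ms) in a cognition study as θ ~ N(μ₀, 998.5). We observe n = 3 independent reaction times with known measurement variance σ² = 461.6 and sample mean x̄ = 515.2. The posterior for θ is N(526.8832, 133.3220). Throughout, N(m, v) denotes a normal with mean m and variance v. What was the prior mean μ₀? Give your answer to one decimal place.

The posterior mean is a precision-weighted average: μ_n = (τ₀μ₀ + τ_data·x̄)/(τ₀+τ_data), with τ₀=1/σ₀² and τ_data=n/σ².
Here τ₀ = 1/998.5 = 0.001002 and τ_data = 3/461.6 = 0.006499, so τ_n = 0.007501.
Rearranging for μ₀: μ₀ = (μ_n·τ_n − τ_data·x̄)/τ₀ = (526.8832·0.007501 − 0.006499·515.2) / 0.001002 = 0.603866/0.001002 ≈ 602.7.

μ₀ = 602.7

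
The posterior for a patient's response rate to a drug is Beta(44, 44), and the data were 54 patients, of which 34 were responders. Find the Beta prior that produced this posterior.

Beta(10, 24)

Under Beta–binomial conjugacy the posterior parameters are (a+s, b+f).
Subtract the data counts: 44−34=10, 44−20=24.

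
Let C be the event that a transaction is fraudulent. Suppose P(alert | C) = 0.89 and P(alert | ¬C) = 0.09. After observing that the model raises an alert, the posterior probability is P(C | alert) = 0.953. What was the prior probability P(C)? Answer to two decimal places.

P(C) = 0.67

Bayes' rule in odds form gives O(C|E) = O(C)·[P(E|C)/P(E|¬C)], hence O(C) = O(C|E)/LR.
Posterior odds = 0.953/(1−0.953) = 20.2766. LR = 0.89/0.09 = 9.8889.
Prior odds = 20.2766/9.8889 = 2.0504, so P(C) = 2.0504/(1+2.0504) ≈ 0.67.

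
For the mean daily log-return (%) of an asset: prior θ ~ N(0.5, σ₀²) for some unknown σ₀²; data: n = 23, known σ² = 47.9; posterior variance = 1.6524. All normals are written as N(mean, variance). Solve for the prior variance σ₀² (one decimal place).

For the Normal–Normal model with known σ², precisions add: τ_n = τ₀ + n/σ².
So 1/σ₀² = 1/1.6524 − 23/47.9 = 0.605180 − 0.480167 = 0.125013.
Hence σ₀² = 1/0.125013 ≈ 8.0.

σ₀² = 8.0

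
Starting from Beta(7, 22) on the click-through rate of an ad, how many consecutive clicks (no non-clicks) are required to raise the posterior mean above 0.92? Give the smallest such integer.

k = 247

After k clicks and 0 non-clicks the posterior is Beta(7+k, 22), with mean (7+k)/(7+22+k).
Set (7+k)/(29+k) > 0.92 and solve: k > (0.92·29 − 7)/(1 − 0.92) = 246.000.
The smallest integer exceeding 246.000 is 247.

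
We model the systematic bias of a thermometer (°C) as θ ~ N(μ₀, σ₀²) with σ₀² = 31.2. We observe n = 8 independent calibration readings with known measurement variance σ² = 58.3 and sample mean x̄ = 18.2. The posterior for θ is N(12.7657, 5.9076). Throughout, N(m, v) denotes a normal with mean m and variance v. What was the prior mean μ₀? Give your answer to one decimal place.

μ₀ = -10.5

With known observation variance, the Normal–Normal posterior has precision τ_n = τ₀ + n/σ² and mean μ_n = (τ₀μ₀ + (n/σ²)x̄)/τ_n.
Here τ₀ = 1/31.2 = 0.032051 and τ_data = 8/58.3 = 0.137221, so τ_n = 0.169272.
Rearranging for μ₀: μ₀ = (μ_n·τ_n − τ_data·x̄)/τ₀ = (12.7657·0.169272 − 0.137221·18.2) / 0.032051 = -0.336547/0.032051 ≈ -10.5.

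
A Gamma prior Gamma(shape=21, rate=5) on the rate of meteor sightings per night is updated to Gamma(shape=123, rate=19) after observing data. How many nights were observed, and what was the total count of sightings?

Gamma–Poisson conjugacy: posterior shape = α + Σxᵢ, posterior rate = β + n.
Matching: Σxᵢ = 123 − 21 = 102 and n = 19 − 5 = 14.

n = 14 nights with total 102 sightings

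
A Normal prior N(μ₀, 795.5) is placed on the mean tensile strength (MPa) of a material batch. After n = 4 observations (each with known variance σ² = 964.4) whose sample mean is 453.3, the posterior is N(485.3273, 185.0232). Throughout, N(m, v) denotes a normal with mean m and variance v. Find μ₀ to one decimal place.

μ₀ = 591.0

The posterior mean is a precision-weighted average: μ_n = (τ₀μ₀ + τ_data·x̄)/(τ₀+τ_data), with τ₀=1/σ₀² and τ_data=n/σ².
Here τ₀ = 1/795.5 = 0.001257 and τ_data = 4/964.4 = 0.004148, so τ_n = 0.005405.
Rearranging for μ₀: μ₀ = (μ_n·τ_n − τ_data·x̄)/τ₀ = (485.3273·0.005405 − 0.004148·453.3) / 0.001257 = 0.742906/0.001257 ≈ 591.0.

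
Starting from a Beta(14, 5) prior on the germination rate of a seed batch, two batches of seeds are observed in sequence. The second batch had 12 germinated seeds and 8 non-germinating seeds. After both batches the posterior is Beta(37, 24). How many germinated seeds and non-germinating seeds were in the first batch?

11 germinated seeds and 11 non-germinating seeds

Sequential conjugate updates are equivalent to a single update on the pooled data, so total successes = posterior α − prior α and total failures = posterior β − prior β.
Total across both batches: 37−14=23 germinated seeds, 24−5=19 non-germinating seeds.
Subtract the second batch: 23−12=11 germinated seeds and 19−8=11 non-germinating seeds.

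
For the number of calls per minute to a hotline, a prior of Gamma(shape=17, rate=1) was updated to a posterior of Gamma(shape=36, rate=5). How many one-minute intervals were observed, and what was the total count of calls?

A Gamma(α, β) prior (rate parametrization) on a Poisson rate with n observations summing to S gives posterior Gamma(α+S, β+n).
Matching: Σxᵢ = 36 − 17 = 19 and n = 5 − 1 = 4.

n = 4 one-minute intervals with total 19 calls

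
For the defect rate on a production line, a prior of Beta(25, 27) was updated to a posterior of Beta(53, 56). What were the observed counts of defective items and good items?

28 defective items and 29 good items

Beta is conjugate to the binomial likelihood: posterior = Beta(a+s, b+f).
Match parameters: s=53−25=28, f=56−27=29.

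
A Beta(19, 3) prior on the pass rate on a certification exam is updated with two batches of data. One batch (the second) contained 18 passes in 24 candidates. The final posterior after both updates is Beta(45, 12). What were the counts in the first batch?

8 passes and 3 failures

Because Beta–binomial updating is additive in the counts, the combined data contributed (α_post−α_prior, β_post−β_prior) successes and failures.
Total across both batches: 45−19=26 passes, 12−3=9 failures.
Subtract the second batch: 26−18=8 passes and 9−6=3 failures.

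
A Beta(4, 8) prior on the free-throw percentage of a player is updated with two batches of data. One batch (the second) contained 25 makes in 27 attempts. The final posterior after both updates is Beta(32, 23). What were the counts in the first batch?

3 makes and 13 misses

Sequential conjugate updates are equivalent to a single update on the pooled data, so total successes = posterior α − prior α and total failures = posterior β − prior β.
Total across both batches: 32−4=28 makes, 23−8=15 misses.
Subtract the second batch: 28−25=3 makes and 15−2=13 misses.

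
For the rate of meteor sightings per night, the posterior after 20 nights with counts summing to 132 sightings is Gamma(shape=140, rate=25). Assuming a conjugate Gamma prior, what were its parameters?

A Gamma(α, β) prior (rate parametrization) on a Poisson rate with n observations summing to S gives posterior Gamma(α+S, β+n).
So α = 140 − 132 = 8 and β = 25 − 20 = 5.

Gamma(shape=8, rate=5)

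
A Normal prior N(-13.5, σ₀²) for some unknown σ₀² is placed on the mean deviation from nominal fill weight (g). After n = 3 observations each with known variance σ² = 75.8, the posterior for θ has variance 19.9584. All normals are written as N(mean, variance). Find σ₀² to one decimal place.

For the Normal–Normal model with known σ², precisions add: τ_n = τ₀ + n/σ².
So 1/σ₀² = 1/19.9584 − 3/75.8 = 0.050104 − 0.039578 = 0.010526.
Hence σ₀² = 1/0.010526 ≈ 95.0.

σ₀² = 95.0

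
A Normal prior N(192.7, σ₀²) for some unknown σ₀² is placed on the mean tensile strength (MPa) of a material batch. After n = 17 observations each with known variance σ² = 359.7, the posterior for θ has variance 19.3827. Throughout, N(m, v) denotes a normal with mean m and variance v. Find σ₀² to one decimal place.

For the Normal–Normal model with known σ², precisions add: τ_n = τ₀ + n/σ².
So 1/σ₀² = 1/19.3827 − 17/359.7 = 0.051592 − 0.047262 = 0.004330.
Hence σ₀² = 1/0.004330 ≈ 230.9.

σ₀² = 230.9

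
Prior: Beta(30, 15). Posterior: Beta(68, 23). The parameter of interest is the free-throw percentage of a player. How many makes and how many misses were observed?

A Beta(α, β) prior with s successes and f failures in binomial data gives a Beta(α+s, β+f) posterior.
Match parameters: s=68−30=38, f=23−15=8.

38 makes and 8 misses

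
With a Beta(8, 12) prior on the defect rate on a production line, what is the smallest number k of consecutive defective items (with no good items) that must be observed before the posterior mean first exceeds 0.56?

k = 8

After k defective items and 0 good items the posterior is Beta(8+k, 12), with mean (8+k)/(8+12+k).
Set (8+k)/(20+k) > 0.56 and solve: k > (0.56·20 − 8)/(1 − 0.56) = 7.273.
The smallest integer exceeding 7.273 is 8.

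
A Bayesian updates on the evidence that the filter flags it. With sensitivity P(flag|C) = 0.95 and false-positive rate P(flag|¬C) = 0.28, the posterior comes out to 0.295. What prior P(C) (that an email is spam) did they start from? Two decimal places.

P(C) = 0.11

In odds form, posterior odds = prior odds × likelihood ratio, so prior odds = posterior odds ÷ LR.
Posterior odds = 0.295/(1−0.295) = 0.4184. LR = 0.95/0.28 = 3.3929.
Prior odds = 0.4184/3.3929 = 0.1233, so P(C) = 0.1233/(1+0.1233) ≈ 0.11.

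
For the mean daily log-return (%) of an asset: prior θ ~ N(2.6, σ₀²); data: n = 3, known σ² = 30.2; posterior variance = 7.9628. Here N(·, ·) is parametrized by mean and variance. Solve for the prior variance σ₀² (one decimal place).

For the Normal–Normal model with known σ², precisions add: τ_n = τ₀ + n/σ².
So 1/σ₀² = 1/7.9628 − 3/30.2 = 0.125584 − 0.099338 = 0.026246.
Hence σ₀² = 1/0.026246 ≈ 38.1.

σ₀² = 38.1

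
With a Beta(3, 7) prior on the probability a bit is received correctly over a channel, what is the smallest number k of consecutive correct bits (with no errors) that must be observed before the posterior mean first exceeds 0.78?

k = 22

After k correct bits and 0 errors the posterior is Beta(3+k, 7), with mean (3+k)/(3+7+k).
Set (3+k)/(10+k) > 0.78 and solve: k > (0.78·10 − 3)/(1 − 0.78) = 21.818.
The smallest integer exceeding 21.818 is 22, and checking k=22: (25)/(32) = 0.7812 > 0.78.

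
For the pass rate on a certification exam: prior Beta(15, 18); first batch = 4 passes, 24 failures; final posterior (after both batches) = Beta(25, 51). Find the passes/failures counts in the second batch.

Because Beta–binomial updating is additive in the counts, the combined data contributed (α_post−α_prior, β_post−β_prior) successes and failures.
Total across both batches: 25−15=10 passes, 51−18=33 failures.
Subtract the first batch: 10−4=6 passes and 33−24=9 failures.

6 passes and 9 failures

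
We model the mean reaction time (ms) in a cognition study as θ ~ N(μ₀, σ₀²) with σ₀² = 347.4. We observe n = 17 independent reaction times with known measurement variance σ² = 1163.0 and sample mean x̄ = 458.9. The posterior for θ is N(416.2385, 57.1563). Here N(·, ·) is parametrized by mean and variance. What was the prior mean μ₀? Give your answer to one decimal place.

μ₀ = 199.6

With known observation variance, the Normal–Normal posterior has precision τ_n = τ₀ + n/σ² and mean μ_n = (τ₀μ₀ + (n/σ²)x̄)/τ_n.
Here τ₀ = 1/347.4 = 0.002879 and τ_data = 17/1163.0 = 0.014617, so τ_n = 0.017496.
Rearranging for μ₀: μ₀ = (μ_n·τ_n − τ_data·x̄)/τ₀ = (416.2385·0.017496 − 0.014617·458.9) / 0.002879 = 0.574767/0.002879 ≈ 199.6.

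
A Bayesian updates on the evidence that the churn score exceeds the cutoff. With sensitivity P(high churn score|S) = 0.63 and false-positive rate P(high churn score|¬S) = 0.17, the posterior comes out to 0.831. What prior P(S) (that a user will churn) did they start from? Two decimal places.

In odds form, posterior odds = prior odds × likelihood ratio, so prior odds = posterior odds ÷ LR.
Posterior odds = 0.831/(1−0.831) = 4.9172. LR = 0.63/0.17 = 3.7059.
Prior odds = 4.9172/3.7059 = 1.3269, so P(S) = 1.3269/(1+1.3269) ≈ 0.57.

P(S) = 0.57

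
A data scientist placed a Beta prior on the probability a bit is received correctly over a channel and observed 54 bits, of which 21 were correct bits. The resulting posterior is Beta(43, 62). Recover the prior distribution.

Beta(22, 29)

A Beta(α, β) prior with s successes and f failures in binomial data gives a Beta(α+s, β+f) posterior.
So α = 43 − 21 = 22 and β = 62 − 33 = 29.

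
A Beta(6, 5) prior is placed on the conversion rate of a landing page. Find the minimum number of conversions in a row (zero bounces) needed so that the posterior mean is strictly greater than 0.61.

k = 2

After k conversions and 0 bounces the posterior is Beta(6+k, 5), with mean (6+k)/(6+5+k).
Set (6+k)/(11+k) > 0.61 and solve: k > (0.61·11 − 6)/(1 − 0.61) = 1.821.
The smallest integer exceeding 1.821 is 2.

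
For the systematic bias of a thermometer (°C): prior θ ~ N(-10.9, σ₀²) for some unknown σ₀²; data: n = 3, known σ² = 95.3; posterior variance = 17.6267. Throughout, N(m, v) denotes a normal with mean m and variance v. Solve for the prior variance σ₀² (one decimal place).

For the Normal–Normal model with known σ², precisions add: τ_n = τ₀ + n/σ².
So 1/σ₀² = 1/17.6267 − 3/95.3 = 0.056732 − 0.031480 = 0.025252.
Hence σ₀² = 1/0.025252 ≈ 39.6.

σ₀² = 39.6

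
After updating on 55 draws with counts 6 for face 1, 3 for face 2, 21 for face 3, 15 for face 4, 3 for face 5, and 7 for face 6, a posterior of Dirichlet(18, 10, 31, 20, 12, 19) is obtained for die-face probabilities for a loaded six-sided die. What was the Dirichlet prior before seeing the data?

Dirichlet(12, 7, 10, 5, 9, 12)

For a Dirichlet(α) prior with multinomial counts c, the posterior is Dirichlet(α + c) componentwise.
Subtract each count from the matching posterior parameter: 18−6=12, 10−3=7, 31−21=10, 20−15=5, 12−3=9, 19−7=12.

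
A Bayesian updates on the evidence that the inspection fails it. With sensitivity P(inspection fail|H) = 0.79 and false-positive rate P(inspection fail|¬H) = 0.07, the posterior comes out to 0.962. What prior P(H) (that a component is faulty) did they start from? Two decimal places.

P(H) = 0.69

Bayes' rule in odds form gives O(H|E) = O(H)·[P(E|H)/P(E|¬H)], hence O(H) = O(H|E)/LR.
Posterior odds = 0.962/(1−0.962) = 25.3158. LR = 0.79/0.07 = 11.2857.
Prior odds = 25.3158/11.2857 = 2.2432, so P(H) = 2.2432/(1+2.2432) ≈ 0.69.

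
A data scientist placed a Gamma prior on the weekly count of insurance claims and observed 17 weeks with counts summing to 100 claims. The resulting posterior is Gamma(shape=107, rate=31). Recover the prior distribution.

Gamma–Poisson conjugacy: posterior shape = α + Σxᵢ, posterior rate = β + n.
So α = 107 − 100 = 7 and β = 31 − 17 = 14.

Gamma(shape=7, rate=14)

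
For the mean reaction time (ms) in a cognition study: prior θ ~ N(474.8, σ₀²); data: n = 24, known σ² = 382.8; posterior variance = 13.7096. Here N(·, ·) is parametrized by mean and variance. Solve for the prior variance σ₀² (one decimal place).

σ₀² = 97.6

Posterior precision equals prior precision plus data precision: 1/σ_n² = 1/σ₀² + n/σ².
So 1/σ₀² = 1/13.7096 − 24/382.8 = 0.072942 − 0.062696 = 0.010246.
Hence σ₀² = 1/0.010246 ≈ 97.6.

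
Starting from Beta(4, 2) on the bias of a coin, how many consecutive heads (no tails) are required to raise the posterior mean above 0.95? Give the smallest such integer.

k = 35

After k heads and 0 tails the posterior is Beta(4+k, 2), with mean (4+k)/(4+2+k).
Set (4+k)/(6+k) > 0.95 and solve: k > (0.95·6 − 4)/(1 − 0.95) = 34.000.
The smallest integer exceeding 34.000 is 35.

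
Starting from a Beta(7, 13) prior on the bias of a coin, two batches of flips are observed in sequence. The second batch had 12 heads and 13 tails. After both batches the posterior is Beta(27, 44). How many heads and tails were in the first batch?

Sequential conjugate updates are equivalent to a single update on the pooled data, so total successes = posterior α − prior α and total failures = posterior β − prior β.
Total across both batches: 27−7=20 heads, 44−13=31 tails.
Subtract the second batch: 20−12=8 heads and 31−13=18 tails.

8 heads and 18 tails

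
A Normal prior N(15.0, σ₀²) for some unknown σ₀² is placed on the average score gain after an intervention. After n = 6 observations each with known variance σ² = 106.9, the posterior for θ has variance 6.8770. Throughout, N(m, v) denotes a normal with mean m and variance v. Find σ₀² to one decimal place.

σ₀² = 11.2

For the Normal–Normal model with known σ², precisions add: τ_n = τ₀ + n/σ².
So 1/σ₀² = 1/6.8770 − 6/106.9 = 0.145412 − 0.056127 = 0.089285.
Hence σ₀² = 1/0.089285 ≈ 11.2.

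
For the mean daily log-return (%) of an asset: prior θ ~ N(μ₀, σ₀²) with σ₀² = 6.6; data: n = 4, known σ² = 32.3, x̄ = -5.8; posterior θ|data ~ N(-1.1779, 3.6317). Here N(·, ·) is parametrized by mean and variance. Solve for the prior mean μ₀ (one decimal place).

μ₀ = 2.6

The posterior mean is a precision-weighted average: μ_n = (τ₀μ₀ + τ_data·x̄)/(τ₀+τ_data), with τ₀=1/σ₀² and τ_data=n/σ².
Here τ₀ = 1/6.6 = 0.151515 and τ_data = 4/32.3 = 0.123839, so τ_n = 0.275354.
Rearranging for μ₀: μ₀ = (μ_n·τ_n − τ_data·x̄)/τ₀ = (-1.1779·0.275354 − 0.123839·-5.8) / 0.151515 = 0.393927/0.151515 ≈ 2.6.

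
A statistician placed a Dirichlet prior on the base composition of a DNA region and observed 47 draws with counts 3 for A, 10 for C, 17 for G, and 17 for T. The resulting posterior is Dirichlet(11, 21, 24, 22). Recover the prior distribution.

Dirichlet(8, 11, 7, 5)

For a Dirichlet(α) prior with multinomial counts c, the posterior is Dirichlet(α + c) componentwise.
Subtract each count from the matching posterior parameter: 11−3=8, 21−10=11, 24−17=7, 22−17=5.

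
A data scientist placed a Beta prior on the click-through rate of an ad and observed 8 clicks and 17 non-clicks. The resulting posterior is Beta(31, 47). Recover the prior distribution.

Beta(23, 30)

Beta is conjugate to the binomial likelihood: posterior = Beta(α+s, β+f).
So α = 31 − 8 = 23 and β = 47 − 17 = 30.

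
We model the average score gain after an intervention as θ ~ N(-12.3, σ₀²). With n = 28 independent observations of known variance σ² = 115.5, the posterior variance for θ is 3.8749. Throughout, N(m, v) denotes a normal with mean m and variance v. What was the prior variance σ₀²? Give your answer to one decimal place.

Posterior precision equals prior precision plus data precision: 1/σ_n² = 1/σ₀² + n/σ².
So 1/σ₀² = 1/3.8749 − 28/115.5 = 0.258071 − 0.242424 = 0.015647.
Hence σ₀² = 1/0.015647 ≈ 63.9.

σ₀² = 63.9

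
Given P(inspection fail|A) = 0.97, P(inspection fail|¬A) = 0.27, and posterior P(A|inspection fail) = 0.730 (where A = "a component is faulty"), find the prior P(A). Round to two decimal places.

Bayes' rule in odds form gives O(A|E) = O(A)·[P(E|A)/P(E|¬A)], hence O(A) = O(A|E)/LR.
Posterior odds = 0.730/(1−0.730) = 2.7037. LR = 0.97/0.27 = 3.5926.
Prior odds = 2.7037/3.5926 = 0.7526, so P(A) = 0.7526/(1+0.7526) ≈ 0.43.

P(A) = 0.43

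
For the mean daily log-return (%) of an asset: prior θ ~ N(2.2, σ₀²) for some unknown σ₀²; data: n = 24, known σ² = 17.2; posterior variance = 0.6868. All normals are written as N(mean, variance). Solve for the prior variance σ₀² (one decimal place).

For the Normal–Normal model with known σ², precisions add: τ_n = τ₀ + n/σ².
So 1/σ₀² = 1/0.6868 − 24/17.2 = 1.456028 − 1.395349 = 0.060679.
Hence σ₀² = 1/0.060679 ≈ 16.5.

σ₀² = 16.5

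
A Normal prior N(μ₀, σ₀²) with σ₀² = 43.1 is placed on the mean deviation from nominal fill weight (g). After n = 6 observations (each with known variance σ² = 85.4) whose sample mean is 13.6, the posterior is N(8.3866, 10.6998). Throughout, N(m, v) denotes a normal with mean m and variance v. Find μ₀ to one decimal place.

With known observation variance, the Normal–Normal posterior has precision τ_n = τ₀ + n/σ² and mean μ_n = (τ₀μ₀ + (n/σ²)x̄)/τ_n.
Here τ₀ = 1/43.1 = 0.023202 and τ_data = 6/85.4 = 0.070258, so τ_n = 0.093460.
Rearranging for μ₀: μ₀ = (μ_n·τ_n − τ_data·x̄)/τ₀ = (8.3866·0.093460 − 0.070258·13.6) / 0.023202 = -0.171697/0.023202 ≈ -7.4.

μ₀ = -7.4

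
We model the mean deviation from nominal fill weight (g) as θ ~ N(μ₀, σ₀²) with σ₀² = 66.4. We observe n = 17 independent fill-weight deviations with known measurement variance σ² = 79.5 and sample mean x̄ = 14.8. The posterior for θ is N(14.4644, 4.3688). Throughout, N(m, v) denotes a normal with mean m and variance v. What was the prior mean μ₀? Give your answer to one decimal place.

μ₀ = 9.7

With known observation variance, the Normal–Normal posterior has precision τ_n = τ₀ + n/σ² and mean μ_n = (τ₀μ₀ + (n/σ²)x̄)/τ_n.
Here τ₀ = 1/66.4 = 0.015060 and τ_data = 17/79.5 = 0.213836, so τ_n = 0.228896.
Rearranging for μ₀: μ₀ = (μ_n·τ_n − τ_data·x̄)/τ₀ = (14.4644·0.228896 − 0.213836·14.8) / 0.015060 = 0.146071/0.015060 ≈ 9.7.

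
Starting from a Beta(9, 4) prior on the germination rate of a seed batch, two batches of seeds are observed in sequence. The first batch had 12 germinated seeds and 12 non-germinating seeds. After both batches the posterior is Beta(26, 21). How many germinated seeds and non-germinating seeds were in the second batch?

5 germinated seeds and 5 non-germinating seeds

Sequential conjugate updates are equivalent to a single update on the pooled data, so total successes = posterior α − prior α and total failures = posterior β − prior β.
Total across both batches: 26−9=17 germinated seeds, 21−4=17 non-germinating seeds.
Subtract the first batch: 17−12=5 germinated seeds and 17−12=5 non-germinating seeds.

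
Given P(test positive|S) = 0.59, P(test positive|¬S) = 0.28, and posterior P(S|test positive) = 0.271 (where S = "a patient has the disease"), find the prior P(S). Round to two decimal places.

P(S) = 0.15

Bayes' rule in odds form gives O(S|E) = O(S)·[P(E|S)/P(E|¬S)], hence O(S) = O(S|E)/LR.
Posterior odds = 0.271/(1−0.271) = 0.3717. LR = 0.59/0.28 = 2.1071.
Prior odds = 0.3717/2.1071 = 0.1764, so P(S) = 0.1764/(1+0.1764) ≈ 0.15.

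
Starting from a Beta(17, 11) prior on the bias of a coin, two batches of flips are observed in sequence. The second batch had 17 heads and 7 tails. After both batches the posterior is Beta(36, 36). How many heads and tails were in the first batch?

2 heads and 18 tails

Sequential conjugate updates are equivalent to a single update on the pooled data, so total successes = posterior α − prior α and total failures = posterior β − prior β.
Total across both batches: 36−17=19 heads, 36−11=25 tails.
Subtract the second batch: 19−17=2 heads and 25−7=18 tails.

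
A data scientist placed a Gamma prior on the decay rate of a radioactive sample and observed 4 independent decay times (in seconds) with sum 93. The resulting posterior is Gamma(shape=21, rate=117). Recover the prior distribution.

For an exponential likelihood with a Gamma(α, β) prior on the rate, n observations with total T give posterior Gamma(α+n, β+T).
So α = 21 − 4 = 17 and β = 117 − 93 = 24.

Gamma(shape=17, rate=24)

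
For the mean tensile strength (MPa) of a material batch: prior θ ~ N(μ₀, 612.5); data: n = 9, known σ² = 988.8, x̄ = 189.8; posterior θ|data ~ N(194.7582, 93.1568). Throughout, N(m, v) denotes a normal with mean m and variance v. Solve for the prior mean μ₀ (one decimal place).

μ₀ = 222.4

The posterior mean is a precision-weighted average: μ_n = (τ₀μ₀ + τ_data·x̄)/(τ₀+τ_data), with τ₀=1/σ₀² and τ_data=n/σ².
Here τ₀ = 1/612.5 = 0.001633 and τ_data = 9/988.8 = 0.009102, so τ_n = 0.010735.
Rearranging for μ₀: μ₀ = (μ_n·τ_n − τ_data·x̄)/τ₀ = (194.7582·0.010735 − 0.009102·189.8) / 0.001633 = 0.363170/0.001633 ≈ 222.4.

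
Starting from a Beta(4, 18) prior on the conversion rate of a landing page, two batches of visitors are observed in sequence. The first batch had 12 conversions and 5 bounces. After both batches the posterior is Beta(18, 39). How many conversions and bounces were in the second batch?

Sequential conjugate updates are equivalent to a single update on the pooled data, so total successes = posterior α − prior α and total failures = posterior β − prior β.
Total across both batches: 18−4=14 conversions, 39−18=21 bounces.
Subtract the first batch: 14−12=2 conversions and 21−5=16 bounces.

2 conversions and 16 bounces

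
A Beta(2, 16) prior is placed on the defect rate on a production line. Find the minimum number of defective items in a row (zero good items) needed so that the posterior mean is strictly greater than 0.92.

After k defective items and 0 good items the posterior is Beta(2+k, 16), with mean (2+k)/(2+16+k).
Set (2+k)/(18+k) > 0.92 and solve: k > (0.92·18 − 2)/(1 − 0.92) = 182.000.
The smallest integer exceeding 182.000 is 183, and checking k=183: (185)/(201) = 0.9204 > 0.92.

k = 183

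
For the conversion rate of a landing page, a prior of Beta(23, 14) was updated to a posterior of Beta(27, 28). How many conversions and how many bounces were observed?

4 conversions and 14 bounces

A Beta(α, β) prior with s successes and f failures in binomial data gives a Beta(α+s, β+f) posterior.
So s = 27 − 23 = 4 and f = 28 − 14 = 14.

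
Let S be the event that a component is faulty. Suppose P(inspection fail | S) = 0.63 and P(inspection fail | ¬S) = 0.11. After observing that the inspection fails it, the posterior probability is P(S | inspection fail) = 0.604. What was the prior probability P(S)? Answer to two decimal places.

P(S) = 0.21

In odds form, posterior odds = prior odds × likelihood ratio, so prior odds = posterior odds ÷ LR.
Posterior odds = 0.604/(1−0.604) = 1.5253. LR = 0.63/0.11 = 5.7273.
Prior odds = 1.5253/5.7273 = 0.2663, so P(S) = 0.2663/(1+0.2663) ≈ 0.21.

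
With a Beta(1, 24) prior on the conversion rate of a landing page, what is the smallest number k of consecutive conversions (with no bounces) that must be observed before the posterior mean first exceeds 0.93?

k = 318

After k conversions and 0 bounces the posterior is Beta(1+k, 24), with mean (1+k)/(1+24+k).
Set (1+k)/(25+k) > 0.93 and solve: k > (0.93·25 − 1)/(1 − 0.93) = 317.857.
The smallest integer exceeding 317.857 is 318, and checking k=318: (319)/(343) = 0.9300 > 0.93.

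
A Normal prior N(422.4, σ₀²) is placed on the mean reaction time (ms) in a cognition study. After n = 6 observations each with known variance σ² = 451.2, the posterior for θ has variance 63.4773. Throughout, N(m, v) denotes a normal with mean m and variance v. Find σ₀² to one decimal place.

σ₀² = 407.2

Posterior precision equals prior precision plus data precision: 1/σ_n² = 1/σ₀² + n/σ².
So 1/σ₀² = 1/63.4773 − 6/451.2 = 0.015754 − 0.013298 = 0.002456.
Hence σ₀² = 1/0.002456 ≈ 407.2.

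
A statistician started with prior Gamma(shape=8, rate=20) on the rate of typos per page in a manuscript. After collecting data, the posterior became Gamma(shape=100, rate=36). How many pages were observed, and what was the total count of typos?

n = 16 pages with total 92 typos

A Gamma(α, β) prior (rate parametrization) on a Poisson rate with n observations summing to S gives posterior Gamma(α+S, β+n).
Matching: Σxᵢ = 100 − 8 = 92 and n = 36 − 20 = 16.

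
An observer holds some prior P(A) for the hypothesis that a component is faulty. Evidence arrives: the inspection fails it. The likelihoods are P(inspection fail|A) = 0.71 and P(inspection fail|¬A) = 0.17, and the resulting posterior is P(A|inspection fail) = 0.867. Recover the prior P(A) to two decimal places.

P(A) = 0.61

Bayes' rule in odds form gives O(A|E) = O(A)·[P(E|A)/P(E|¬A)], hence O(A) = O(A|E)/LR.
Posterior odds = 0.867/(1−0.867) = 6.5188. LR = 0.71/0.17 = 4.1765.
Prior odds = 6.5188/4.1765 = 1.5608, so P(A) = 1.5608/(1+1.5608) ≈ 0.61.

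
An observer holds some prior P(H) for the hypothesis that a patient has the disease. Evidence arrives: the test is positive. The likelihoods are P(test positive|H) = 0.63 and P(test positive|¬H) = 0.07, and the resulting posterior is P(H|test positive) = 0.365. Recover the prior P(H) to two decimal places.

In odds form, posterior odds = prior odds × likelihood ratio, so prior odds = posterior odds ÷ LR.
Posterior odds = 0.365/(1−0.365) = 0.5748. LR = 0.63/0.07 = 9.0000.
Prior odds = 0.5748/9.0000 = 0.0639, so P(H) = 0.0639/(1+0.0639) ≈ 0.06.

P(H) = 0.06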